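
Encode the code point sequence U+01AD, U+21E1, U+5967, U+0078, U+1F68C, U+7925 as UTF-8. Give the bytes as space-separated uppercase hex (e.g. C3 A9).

C6 AD E2 87 A1 E5 A5 A7 78 F0 9F 9A 8C E7 A4 A5

U+01AD: 2-byte form → C6 AD.
U+21E1: 3-byte form → E2 87 A1.
U+5967: 3-byte form → E5 A5 A7.
U+0078: 1-byte form → 78.
U+1F68C: 4-byte form → F0 9F 9A 8C.
U+7925: 3-byte form → E7 A4 A5.
Concatenated (16 bytes): C6 AD E2 87 A1 E5 A5 A7 78 F0 9F 9A 8C E7 A4 A5.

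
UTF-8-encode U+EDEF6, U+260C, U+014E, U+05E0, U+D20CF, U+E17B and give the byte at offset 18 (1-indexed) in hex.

1-indexed offset 18 is 0-indexed offset 17.
U+EDEF6 → 4-byte form F3 AD BB B6 at offsets 0–3.
U+260C → 3-byte form E2 98 8C at offsets 4–6.
U+014E → 2-byte form C5 8E at offsets 7–8.
U+05E0 → 2-byte form D7 A0 at offsets 9–10.
U+D20CF → 4-byte form F3 92 83 8F at offsets 11–14.
U+E17B → 3-byte form EE 85 BB at offsets 15–17.
Offset 17 falls in char 6's range; it's byte 3 of EE 85 BB = 0xBB.

0xBB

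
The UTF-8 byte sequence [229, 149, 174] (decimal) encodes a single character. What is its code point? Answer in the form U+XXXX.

Leading byte 0xE5 = 11100101 matches 1110xxxx → 3-byte sequence.
Byte 1: 0xE5 = 11100101, payload 0101 (4 bits).
Byte 2: 0x95 = 10010101 (10xxxxxx ✓), payload 010101.
Byte 3: 0xAE = 10101110 (10xxxxxx ✓), payload 101110.
Concatenate: 0101010101101110 = 0x556E (16 bits → U+556E).

U+556E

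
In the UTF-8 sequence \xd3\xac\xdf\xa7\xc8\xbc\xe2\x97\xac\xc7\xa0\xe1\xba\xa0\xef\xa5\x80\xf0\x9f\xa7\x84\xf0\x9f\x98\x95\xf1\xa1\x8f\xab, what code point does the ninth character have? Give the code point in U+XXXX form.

Offset 0: leading byte 0xD3 = 11010011 → 2-byte char #1 = D3 AC.
Offset 2: leading byte 0xDF = 11011111 → 2-byte char #2 = DF A7.
Offset 4: leading byte 0xC8 = 11001000 → 2-byte char #3 = C8 BC.
Offset 6: leading byte 0xE2 = 11100010 → 3-byte char #4 = E2 97 AC.
Offset 9: leading byte 0xC7 = 11000111 → 2-byte char #5 = C7 A0.
Offset 11: leading byte 0xE1 = 11100001 → 3-byte char #6 = E1 BA A0.
Offset 14: leading byte 0xEF = 11101111 → 3-byte char #7 = EF A5 80.
Offset 17: leading byte 0xF0 = 11110000 → 4-byte char #8 = F0 9F A7 84.
Offset 21: leading byte 0xF0 = 11110000 → 4-byte char #9 = F0 9F 98 95.
Leading byte 0xF0 = 11110000 matches 11110xxx → 4-byte sequence.
Byte 1: 0xF0 = 11110000, payload 000 (3 bits).
Byte 2: 0x9F = 10011111 (10xxxxxx ✓), payload 011111.
Byte 3: 0x98 = 10011000 (10xxxxxx ✓), payload 011000.
Byte 4: 0x95 = 10010101 (10xxxxxx ✓), payload 010101.
Concatenate: 000011111011000010101 = 0x1F615 (21 bits → U+1F615).

U+1F615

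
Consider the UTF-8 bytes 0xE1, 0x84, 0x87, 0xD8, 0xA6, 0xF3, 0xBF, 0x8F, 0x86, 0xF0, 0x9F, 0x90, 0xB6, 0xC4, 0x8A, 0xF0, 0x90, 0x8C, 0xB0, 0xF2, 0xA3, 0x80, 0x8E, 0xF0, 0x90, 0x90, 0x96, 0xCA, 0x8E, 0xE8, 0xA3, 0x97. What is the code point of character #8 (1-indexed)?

U+10416

Offset 0: leading byte 0xE1 = 11100001 → 3-byte char #1 = E1 84 87.
Offset 3: leading byte 0xD8 = 11011000 → 2-byte char #2 = D8 A6.
Offset 5: leading byte 0xF3 = 11110011 → 4-byte char #3 = F3 BF 8F 86.
Offset 9: leading byte 0xF0 = 11110000 → 4-byte char #4 = F0 9F 90 B6.
Offset 13: leading byte 0xC4 = 11000100 → 2-byte char #5 = C4 8A.
Offset 15: leading byte 0xF0 = 11110000 → 4-byte char #6 = F0 90 8C B0.
Offset 19: leading byte 0xF2 = 11110010 → 4-byte char #7 = F2 A3 80 8E.
Offset 23: leading byte 0xF0 = 11110000 → 4-byte char #8 = F0 90 90 96.
Leading byte 0xF0 = 11110000 matches 11110xxx → 4-byte sequence.
Byte 1: 0xF0 = 11110000, payload 000 (3 bits).
Byte 2: 0x90 = 10010000 (10xxxxxx ✓), payload 010000.
Byte 3: 0x90 = 10010000 (10xxxxxx ✓), payload 010000.
Byte 4: 0x96 = 10010110 (10xxxxxx ✓), payload 010110.
Concatenate: 000010000010000010110 = 0x10416 (21 bits → U+10416).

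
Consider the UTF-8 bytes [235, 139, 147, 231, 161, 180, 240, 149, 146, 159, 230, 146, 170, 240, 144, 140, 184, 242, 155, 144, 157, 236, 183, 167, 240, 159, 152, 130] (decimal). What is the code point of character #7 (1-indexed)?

Offset 0: leading byte 0xEB = 11101011 → 3-byte char #1 = EB 8B 93.
Offset 3: leading byte 0xE7 = 11100111 → 3-byte char #2 = E7 A1 B4.
Offset 6: leading byte 0xF0 = 11110000 → 4-byte char #3 = F0 95 92 9F.
Offset 10: leading byte 0xE6 = 11100110 → 3-byte char #4 = E6 92 AA.
Offset 13: leading byte 0xF0 = 11110000 → 4-byte char #5 = F0 90 8C B8.
Offset 17: leading byte 0xF2 = 11110010 → 4-byte char #6 = F2 9B 90 9D.
Offset 21: leading byte 0xEC = 11101100 → 3-byte char #7 = EC B7 A7.
Leading byte 0xEC = 11101100 matches 1110xxxx → 3-byte sequence.
Byte 1: 0xEC = 11101100, payload 1100 (4 bits).
Byte 2: 0xB7 = 10110111 (10xxxxxx ✓), payload 110111.
Byte 3: 0xA7 = 10100111 (10xxxxxx ✓), payload 100111.
Concatenate: 1100110111100111 = 0xCDE7 (16 bits → U+CDE7).

U+CDE7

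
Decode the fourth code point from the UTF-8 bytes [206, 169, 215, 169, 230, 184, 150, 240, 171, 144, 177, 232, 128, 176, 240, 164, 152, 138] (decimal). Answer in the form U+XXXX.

Offset 0: leading byte 0xCE = 11001110 → 2-byte char #1 = CE A9.
Offset 2: leading byte 0xD7 = 11010111 → 2-byte char #2 = D7 A9.
Offset 4: leading byte 0xE6 = 11100110 → 3-byte char #3 = E6 B8 96.
Offset 7: leading byte 0xF0 = 11110000 → 4-byte char #4 = F0 AB 90 B1.
Leading byte 0xF0 = 11110000 matches 11110xxx → 4-byte sequence.
Byte 1: 0xF0 = 11110000, payload 000 (3 bits).
Byte 2: 0xAB = 10101011 (10xxxxxx ✓), payload 101011.
Byte 3: 0x90 = 10010000 (10xxxxxx ✓), payload 010000.
Byte 4: 0xB1 = 10110001 (10xxxxxx ✓), payload 110001.
Concatenate: 000101011010000110001 = 0x2B431 (21 bits → U+2B431).

U+2B431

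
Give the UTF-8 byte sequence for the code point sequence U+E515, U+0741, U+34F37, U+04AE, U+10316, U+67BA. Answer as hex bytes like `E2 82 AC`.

U+E515: 3-byte form → EE 94 95.
U+0741: 2-byte form → DD 81.
U+34F37: 4-byte form → F0 B4 BC B7.
U+04AE: 2-byte form → D2 AE.
U+10316: 4-byte form → F0 90 8C 96.
U+67BA: 3-byte form → E6 9E BA.
Concatenated (18 bytes): EE 94 95 DD 81 F0 B4 BC B7 D2 AE F0 90 8C 96 E6 9E BA.

EE 94 95 DD 81 F0 B4 BC B7 D2 AE F0 90 8C 96 E6 9E BA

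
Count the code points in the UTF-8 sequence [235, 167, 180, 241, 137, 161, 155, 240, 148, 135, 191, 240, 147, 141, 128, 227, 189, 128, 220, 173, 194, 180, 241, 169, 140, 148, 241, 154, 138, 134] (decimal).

9

Byte at offset 0: 0xEB = 11101011 → 3-byte char (#1). Advance 3.
Byte at offset 3: 0xF1 = 11110001 → 4-byte char (#2). Advance 4.
Byte at offset 7: 0xF0 = 11110000 → 4-byte char (#3). Advance 4.
Byte at offset 11: 0xF0 = 11110000 → 4-byte char (#4). Advance 4.
Byte at offset 15: 0xE3 = 11100011 → 3-byte char (#5). Advance 3.
Byte at offset 18: 0xDC = 11011100 → 2-byte char (#6). Advance 2.
Byte at offset 20: 0xC2 = 11000010 → 2-byte char (#7). Advance 2.
Byte at offset 22: 0xF1 = 11110001 → 4-byte char (#8). Advance 4.
Byte at offset 26: 0xF1 = 11110001 → 4-byte char (#9). Advance 4.
Reached end at offset 30 after 9 code points.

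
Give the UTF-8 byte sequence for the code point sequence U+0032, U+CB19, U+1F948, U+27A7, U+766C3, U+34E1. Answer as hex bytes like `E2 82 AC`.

32 EC AC 99 F0 9F A5 88 E2 9E A7 F1 B6 9B 83 E3 93 A1

U+0032: 1-byte form → 32.
U+CB19: 3-byte form → EC AC 99.
U+1F948: 4-byte form → F0 9F A5 88.
U+27A7: 3-byte form → E2 9E A7.
U+766C3: 4-byte form → F1 B6 9B 83.
U+34E1: 3-byte form → E3 93 A1.
Concatenated (18 bytes): 32 EC AC 99 F0 9F A5 88 E2 9E A7 F1 B6 9B 83 E3 93 A1.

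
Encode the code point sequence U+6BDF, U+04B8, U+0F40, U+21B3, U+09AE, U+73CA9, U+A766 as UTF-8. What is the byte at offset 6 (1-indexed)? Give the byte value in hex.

0xE0

1-indexed offset 6 is 0-indexed offset 5.
U+6BDF → 3-byte form E6 AF 9F at offsets 0–2.
U+04B8 → 2-byte form D2 B8 at offsets 3–4.
U+0F40 → 3-byte form E0 BD 80 at offsets 5–7.
Offset 5 falls in char 3's range; it's byte 1 of E0 BD 80 = 0xE0.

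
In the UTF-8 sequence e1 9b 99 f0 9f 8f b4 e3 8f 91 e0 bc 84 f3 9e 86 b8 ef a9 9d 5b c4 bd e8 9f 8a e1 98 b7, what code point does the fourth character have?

Offset 0: leading byte 0xE1 = 11100001 → 3-byte char #1 = E1 9B 99.
Offset 3: leading byte 0xF0 = 11110000 → 4-byte char #2 = F0 9F 8F B4.
Offset 7: leading byte 0xE3 = 11100011 → 3-byte char #3 = E3 8F 91.
Offset 10: leading byte 0xE0 = 11100000 → 3-byte char #4 = E0 BC 84.
Leading byte 0xE0 = 11100000 matches 1110xxxx → 3-byte sequence.
Byte 1: 0xE0 = 11100000, payload 0000 (4 bits).
Byte 2: 0xBC = 10111100 (10xxxxxx ✓), payload 111100.
Byte 3: 0x84 = 10000100 (10xxxxxx ✓), payload 000100.
Concatenate: 0000111100000100 = 0xF04 (16 bits → U+0F04).

U+0F04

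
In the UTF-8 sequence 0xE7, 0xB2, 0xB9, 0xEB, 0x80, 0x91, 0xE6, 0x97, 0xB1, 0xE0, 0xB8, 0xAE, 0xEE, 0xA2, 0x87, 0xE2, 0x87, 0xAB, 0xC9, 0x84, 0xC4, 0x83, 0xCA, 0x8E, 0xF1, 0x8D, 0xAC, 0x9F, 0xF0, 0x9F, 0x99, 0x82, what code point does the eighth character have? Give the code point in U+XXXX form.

Offset 0: leading byte 0xE7 = 11100111 → 3-byte char #1 = E7 B2 B9.
Offset 3: leading byte 0xEB = 11101011 → 3-byte char #2 = EB 80 91.
Offset 6: leading byte 0xE6 = 11100110 → 3-byte char #3 = E6 97 B1.
Offset 9: leading byte 0xE0 = 11100000 → 3-byte char #4 = E0 B8 AE.
Offset 12: leading byte 0xEE = 11101110 → 3-byte char #5 = EE A2 87.
Offset 15: leading byte 0xE2 = 11100010 → 3-byte char #6 = E2 87 AB.
Offset 18: leading byte 0xC9 = 11001001 → 2-byte char #7 = C9 84.
Offset 20: leading byte 0xC4 = 11000100 → 2-byte char #8 = C4 83.
Leading byte 0xC4 = 11000100 matches 110xxxxx → 2-byte sequence.
Byte 1: 0xC4 = 11000100, payload 00100 (5 bits).
Byte 2: 0x83 = 10000011 (10xxxxxx ✓), payload 000011.
Concatenate: 00100000011 = 0x103 (11 bits → U+0103).

U+0103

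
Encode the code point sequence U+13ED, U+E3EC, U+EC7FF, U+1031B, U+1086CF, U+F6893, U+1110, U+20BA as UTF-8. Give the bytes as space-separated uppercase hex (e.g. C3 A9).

U+13ED: 3-byte form → E1 8F AD.
U+E3EC: 3-byte form → EE 8F AC.
U+EC7FF: 4-byte form → F3 AC 9F BF.
U+1031B: 4-byte form → F0 90 8C 9B.
U+1086CF: 4-byte form → F4 88 9B 8F.
U+F6893: 4-byte form → F3 B6 A2 93.
U+1110: 3-byte form → E1 84 90.
U+20BA: 3-byte form → E2 82 BA.
Concatenated (28 bytes): E1 8F AD EE 8F AC F3 AC 9F BF F0 90 8C 9B F4 88 9B 8F F3 B6 A2 93 E1 84 90 E2 82 BA.

E1 8F AD EE 8F AC F3 AC 9F BF F0 90 8C 9B F4 88 9B 8F F3 B6 A2 93 E1 84 90 E2 82 BA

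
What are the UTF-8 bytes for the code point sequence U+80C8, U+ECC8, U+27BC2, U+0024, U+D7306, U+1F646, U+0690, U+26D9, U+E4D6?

E8 83 88 EE B3 88 F0 A7 AF 82 24 F3 97 8C 86 F0 9F 99 86 DA 90 E2 9B 99 EE 93 96

U+80C8: 3-byte form → E8 83 88.
U+ECC8: 3-byte form → EE B3 88.
U+27BC2: 4-byte form → F0 A7 AF 82.
U+0024: 1-byte form → 24.
U+D7306: 4-byte form → F3 97 8C 86.
U+1F646: 4-byte form → F0 9F 99 86.
U+0690: 2-byte form → DA 90.
U+26D9: 3-byte form → E2 9B 99.
U+E4D6: 3-byte form → EE 93 96.
Concatenated (27 bytes): E8 83 88 EE B3 88 F0 A7 AF 82 24 F3 97 8C 86 F0 9F 99 86 DA 90 E2 9B 99 EE 93 96.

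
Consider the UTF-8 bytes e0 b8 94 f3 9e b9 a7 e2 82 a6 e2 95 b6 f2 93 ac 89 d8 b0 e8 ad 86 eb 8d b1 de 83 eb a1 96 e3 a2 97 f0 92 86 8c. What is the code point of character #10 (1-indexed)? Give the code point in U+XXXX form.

Offset 0: leading byte 0xE0 = 11100000 → 3-byte char #1 = E0 B8 94.
Offset 3: leading byte 0xF3 = 11110011 → 4-byte char #2 = F3 9E B9 A7.
Offset 7: leading byte 0xE2 = 11100010 → 3-byte char #3 = E2 82 A6.
Offset 10: leading byte 0xE2 = 11100010 → 3-byte char #4 = E2 95 B6.
Offset 13: leading byte 0xF2 = 11110010 → 4-byte char #5 = F2 93 AC 89.
Offset 17: leading byte 0xD8 = 11011000 → 2-byte char #6 = D8 B0.
Offset 19: leading byte 0xE8 = 11101000 → 3-byte char #7 = E8 AD 86.
Offset 22: leading byte 0xEB = 11101011 → 3-byte char #8 = EB 8D B1.
Offset 25: leading byte 0xDE = 11011110 → 2-byte char #9 = DE 83.
Offset 27: leading byte 0xEB = 11101011 → 3-byte char #10 = EB A1 96.
Leading byte 0xEB = 11101011 matches 1110xxxx → 3-byte sequence.
Byte 1: 0xEB = 11101011, payload 1011 (4 bits).
Byte 2: 0xA1 = 10100001 (10xxxxxx ✓), payload 100001.
Byte 3: 0x96 = 10010110 (10xxxxxx ✓), payload 010110.
Concatenate: 1011100001010110 = 0xB856 (16 bits → U+B856).

U+B856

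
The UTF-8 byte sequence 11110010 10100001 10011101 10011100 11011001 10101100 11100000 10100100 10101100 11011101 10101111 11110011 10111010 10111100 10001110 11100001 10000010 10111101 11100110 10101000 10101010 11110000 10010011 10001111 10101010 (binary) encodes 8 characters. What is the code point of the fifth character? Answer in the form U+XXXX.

Offset 0: leading byte 0xF2 = 11110010 → 4-byte char #1 = F2 A1 9D 9C.
Offset 4: leading byte 0xD9 = 11011001 → 2-byte char #2 = D9 AC.
Offset 6: leading byte 0xE0 = 11100000 → 3-byte char #3 = E0 A4 AC.
Offset 9: leading byte 0xDD = 11011101 → 2-byte char #4 = DD AF.
Offset 11: leading byte 0xF3 = 11110011 → 4-byte char #5 = F3 BA BC 8E.
Leading byte 0xF3 = 11110011 matches 11110xxx → 4-byte sequence.
Byte 1: 0xF3 = 11110011, payload 011 (3 bits).
Byte 2: 0xBA = 10111010 (10xxxxxx ✓), payload 111010.
Byte 3: 0xBC = 10111100 (10xxxxxx ✓), payload 111100.
Byte 4: 0x8E = 10001110 (10xxxxxx ✓), payload 001110.
Concatenate: 011111010111100001110 = 0xFAF0E (21 bits → U+FAF0E).

U+FAF0E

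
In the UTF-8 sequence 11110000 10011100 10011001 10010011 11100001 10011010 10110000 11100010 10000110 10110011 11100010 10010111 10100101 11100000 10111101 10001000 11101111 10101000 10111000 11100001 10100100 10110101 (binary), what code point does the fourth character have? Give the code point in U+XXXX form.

Offset 0: leading byte 0xF0 = 11110000 → 4-byte char #1 = F0 9C 99 93.
Offset 4: leading byte 0xE1 = 11100001 → 3-byte char #2 = E1 9A B0.
Offset 7: leading byte 0xE2 = 11100010 → 3-byte char #3 = E2 86 B3.
Offset 10: leading byte 0xE2 = 11100010 → 3-byte char #4 = E2 97 A5.
Leading byte 0xE2 = 11100010 matches 1110xxxx → 3-byte sequence.
Byte 1: 0xE2 = 11100010, payload 0010 (4 bits).
Byte 2: 0x97 = 10010111 (10xxxxxx ✓), payload 010111.
Byte 3: 0xA5 = 10100101 (10xxxxxx ✓), payload 100101.
Concatenate: 0010010111100101 = 0x25E5 (16 bits → U+25E5).

U+25E5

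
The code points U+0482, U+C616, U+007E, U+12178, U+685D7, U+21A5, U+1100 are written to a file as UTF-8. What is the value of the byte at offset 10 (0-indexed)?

U+0482 → 2-byte form D2 82 at offsets 0–1.
U+C616 → 3-byte form EC 98 96 at offsets 2–4.
U+007E → 1-byte form 7E at offsets 5–5.
U+12178 → 4-byte form F0 92 85 B8 at offsets 6–9.
U+685D7 → 4-byte form F1 A8 97 97 at offsets 10–13.
Offset 10 falls in char 5's range; it's byte 1 of F1 A8 97 97 = 0xF1.

0xF1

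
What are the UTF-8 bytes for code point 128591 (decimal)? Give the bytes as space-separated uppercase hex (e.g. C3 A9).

U+1F64F = 0x1F64F = 128591 decimal. In range U+10000–U+10FFFF → 4-byte form: 11110xxx 10xxxxxx 10xxxxxx 10xxxxxx.
Binary (21 bits): 000011111011001001111.
Split 3+6+6+6: 000 | 011111 | 011001 | 001111.
Byte 1: 11110000 = 0xF0.
Byte 2: 10011111 = 0x9F.
Byte 3: 10011001 = 0x99.
Byte 4: 10001111 = 0x8F.

F0 9F 99 8F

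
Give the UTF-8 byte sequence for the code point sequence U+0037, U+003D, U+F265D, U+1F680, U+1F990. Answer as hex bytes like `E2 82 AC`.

37 3D F3 B2 99 9D F0 9F 9A 80 F0 9F A6 90

U+0037: 1-byte form → 37.
U+003D: 1-byte form → 3D.
U+F265D: 4-byte form → F3 B2 99 9D.
U+1F680: 4-byte form → F0 9F 9A 80.
U+1F990: 4-byte form → F0 9F A6 90.
Concatenated (14 bytes): 37 3D F3 B2 99 9D F0 9F 9A 80 F0 9F A6 90.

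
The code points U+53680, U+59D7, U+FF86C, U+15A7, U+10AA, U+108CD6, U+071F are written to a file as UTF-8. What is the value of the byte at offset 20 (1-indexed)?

0xB3

1-indexed offset 20 is 0-indexed offset 19.
U+53680 → 4-byte form F1 93 9A 80 at offsets 0–3.
U+59D7 → 3-byte form E5 A7 97 at offsets 4–6.
U+FF86C → 4-byte form F3 BF A1 AC at offsets 7–10.
U+15A7 → 3-byte form E1 96 A7 at offsets 11–13.
U+10AA → 3-byte form E1 82 AA at offsets 14–16.
U+108CD6 → 4-byte form F4 88 B3 96 at offsets 17–20.
Offset 19 falls in char 6's range; it's byte 3 of F4 88 B3 96 = 0xB3.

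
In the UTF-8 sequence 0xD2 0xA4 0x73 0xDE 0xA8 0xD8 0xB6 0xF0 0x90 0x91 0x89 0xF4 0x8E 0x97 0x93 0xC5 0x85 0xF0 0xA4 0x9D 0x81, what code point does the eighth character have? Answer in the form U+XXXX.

U+24741

Offset 0: leading byte 0xD2 = 11010010 → 2-byte char #1 = D2 A4.
Offset 2: leading byte 0x73 = 01110011 → 1-byte char #2 = 73.
Offset 3: leading byte 0xDE = 11011110 → 2-byte char #3 = DE A8.
Offset 5: leading byte 0xD8 = 11011000 → 2-byte char #4 = D8 B6.
Offset 7: leading byte 0xF0 = 11110000 → 4-byte char #5 = F0 90 91 89.
Offset 11: leading byte 0xF4 = 11110100 → 4-byte char #6 = F4 8E 97 93.
Offset 15: leading byte 0xC5 = 11000101 → 2-byte char #7 = C5 85.
Offset 17: leading byte 0xF0 = 11110000 → 4-byte char #8 = F0 A4 9D 81.
Leading byte 0xF0 = 11110000 matches 11110xxx → 4-byte sequence.
Byte 1: 0xF0 = 11110000, payload 000 (3 bits).
Byte 2: 0xA4 = 10100100 (10xxxxxx ✓), payload 100100.
Byte 3: 0x9D = 10011101 (10xxxxxx ✓), payload 011101.
Byte 4: 0x81 = 10000001 (10xxxxxx ✓), payload 000001.
Concatenate: 000100100011101000001 = 0x24741 (21 bits → U+24741).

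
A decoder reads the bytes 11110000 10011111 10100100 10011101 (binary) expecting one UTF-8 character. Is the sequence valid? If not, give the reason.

valid

Leading byte 0xF0 = 11110000 → 4-byte form.
Continuation bytes 0x9F=10011111, 0xA4=10100100, 0x9D=10011101 all match 10xxxxxx.
Decoded value 0x1F91D is ≥ 0x10000 (shortest form) and not a surrogate.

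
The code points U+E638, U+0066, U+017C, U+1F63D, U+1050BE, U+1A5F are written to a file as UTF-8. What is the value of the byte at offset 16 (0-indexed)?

0x9F

U+E638 → 3-byte form EE 98 B8 at offsets 0–2.
U+0066 → 1-byte form 66 at offsets 3–3.
U+017C → 2-byte form C5 BC at offsets 4–5.
U+1F63D → 4-byte form F0 9F 98 BD at offsets 6–9.
U+1050BE → 4-byte form F4 85 82 BE at offsets 10–13.
U+1A5F → 3-byte form E1 A9 9F at offsets 14–16.
Offset 16 falls in char 6's range; it's byte 3 of E1 A9 9F = 0x9F.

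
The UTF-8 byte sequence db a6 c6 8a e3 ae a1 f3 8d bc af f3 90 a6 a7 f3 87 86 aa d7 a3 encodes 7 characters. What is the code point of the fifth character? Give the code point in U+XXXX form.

Offset 0: leading byte 0xDB = 11011011 → 2-byte char #1 = DB A6.
Offset 2: leading byte 0xC6 = 11000110 → 2-byte char #2 = C6 8A.
Offset 4: leading byte 0xE3 = 11100011 → 3-byte char #3 = E3 AE A1.
Offset 7: leading byte 0xF3 = 11110011 → 4-byte char #4 = F3 8D BC AF.
Offset 11: leading byte 0xF3 = 11110011 → 4-byte char #5 = F3 90 A6 A7.
Leading byte 0xF3 = 11110011 matches 11110xxx → 4-byte sequence.
Byte 1: 0xF3 = 11110011, payload 011 (3 bits).
Byte 2: 0x90 = 10010000 (10xxxxxx ✓), payload 010000.
Byte 3: 0xA6 = 10100110 (10xxxxxx ✓), payload 100110.
Byte 4: 0xA7 = 10100111 (10xxxxxx ✓), payload 100111.
Concatenate: 011010000100110100111 = 0xD09A7 (21 bits → U+D09A7).

U+D09A7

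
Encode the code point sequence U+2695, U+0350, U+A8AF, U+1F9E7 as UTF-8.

U+2695: 3-byte form → E2 9A 95.
U+0350: 2-byte form → CD 90.
U+A8AF: 3-byte form → EA A2 AF.
U+1F9E7: 4-byte form → F0 9F A7 A7.
Concatenated (12 bytes): E2 9A 95 CD 90 EA A2 AF F0 9F A7 A7.

E2 9A 95 CD 90 EA A2 AF F0 9F A7 A7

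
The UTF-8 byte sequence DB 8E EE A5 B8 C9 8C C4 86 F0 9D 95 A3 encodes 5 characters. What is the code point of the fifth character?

Offset 0: leading byte 0xDB = 11011011 → 2-byte char #1 = DB 8E.
Offset 2: leading byte 0xEE = 11101110 → 3-byte char #2 = EE A5 B8.
Offset 5: leading byte 0xC9 = 11001001 → 2-byte char #3 = C9 8C.
Offset 7: leading byte 0xC4 = 11000100 → 2-byte char #4 = C4 86.
Offset 9: leading byte 0xF0 = 11110000 → 4-byte char #5 = F0 9D 95 A3.
Leading byte 0xF0 = 11110000 matches 11110xxx → 4-byte sequence.
Byte 1: 0xF0 = 11110000, payload 000 (3 bits).
Byte 2: 0x9D = 10011101 (10xxxxxx ✓), payload 011101.
Byte 3: 0x95 = 10010101 (10xxxxxx ✓), payload 010101.
Byte 4: 0xA3 = 10100011 (10xxxxxx ✓), payload 100011.
Concatenate: 000011101010101100011 = 0x1D563 (21 bits → U+1D563).

U+1D563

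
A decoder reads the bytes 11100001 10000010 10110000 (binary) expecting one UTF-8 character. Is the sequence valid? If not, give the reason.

valid

Leading byte 0xE1 = 11100001 → 3-byte form.
Continuation bytes 0x82=10000010, 0xB0=10110000 all match 10xxxxxx.
Decoded value 0x10B0 is ≥ 0x800 (shortest form) and not a surrogate.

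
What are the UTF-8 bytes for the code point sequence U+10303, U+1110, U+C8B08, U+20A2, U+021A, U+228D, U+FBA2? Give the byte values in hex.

U+10303: 4-byte form → F0 90 8C 83.
U+1110: 3-byte form → E1 84 90.
U+C8B08: 4-byte form → F3 88 AC 88.
U+20A2: 3-byte form → E2 82 A2.
U+021A: 2-byte form → C8 9A.
U+228D: 3-byte form → E2 8A 8D.
U+FBA2: 3-byte form → EF AE A2.
Concatenated (22 bytes): F0 90 8C 83 E1 84 90 F3 88 AC 88 E2 82 A2 C8 9A E2 8A 8D EF AE A2.

F0 90 8C 83 E1 84 90 F3 88 AC 88 E2 82 A2 C8 9A E2 8A 8D EF AE A2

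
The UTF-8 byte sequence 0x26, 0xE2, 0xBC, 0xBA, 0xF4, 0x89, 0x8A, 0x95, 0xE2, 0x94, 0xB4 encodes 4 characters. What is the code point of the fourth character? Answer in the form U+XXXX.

Offset 0: leading byte 0x26 = 00100110 → 1-byte char #1 = 26.
Offset 1: leading byte 0xE2 = 11100010 → 3-byte char #2 = E2 BC BA.
Offset 4: leading byte 0xF4 = 11110100 → 4-byte char #3 = F4 89 8A 95.
Offset 8: leading byte 0xE2 = 11100010 → 3-byte char #4 = E2 94 B4.
Leading byte 0xE2 = 11100010 matches 1110xxxx → 3-byte sequence.
Byte 1: 0xE2 = 11100010, payload 0010 (4 bits).
Byte 2: 0x94 = 10010100 (10xxxxxx ✓), payload 010100.
Byte 3: 0xB4 = 10110100 (10xxxxxx ✓), payload 110100.
Concatenate: 0010010100110100 = 0x2534 (16 bits → U+2534).

U+2534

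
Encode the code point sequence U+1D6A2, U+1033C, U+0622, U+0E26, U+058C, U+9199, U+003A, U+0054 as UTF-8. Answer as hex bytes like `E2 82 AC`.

U+1D6A2: 4-byte form → F0 9D 9A A2.
U+1033C: 4-byte form → F0 90 8C BC.
U+0622: 2-byte form → D8 A2.
U+0E26: 3-byte form → E0 B8 A6.
U+058C: 2-byte form → D6 8C.
U+9199: 3-byte form → E9 86 99.
U+003A: 1-byte form → 3A.
U+0054: 1-byte form → 54.
Concatenated (20 bytes): F0 9D 9A A2 F0 90 8C BC D8 A2 E0 B8 A6 D6 8C E9 86 99 3A 54.

F0 9D 9A A2 F0 90 8C BC D8 A2 E0 B8 A6 D6 8C E9 86 99 3A 54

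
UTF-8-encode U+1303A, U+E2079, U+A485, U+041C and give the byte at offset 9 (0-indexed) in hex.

0x92

U+1303A → 4-byte form F0 93 80 BA at offsets 0–3.
U+E2079 → 4-byte form F3 A2 81 B9 at offsets 4–7.
U+A485 → 3-byte form EA 92 85 at offsets 8–10.
Offset 9 falls in char 3's range; it's byte 2 of EA 92 85 = 0x92.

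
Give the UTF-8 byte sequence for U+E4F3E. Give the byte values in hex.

U+E4F3E = 0xE4F3E = 937790 decimal. In range U+10000–U+10FFFF → 4-byte form: 11110xxx 10xxxxxx 10xxxxxx 10xxxxxx.
Binary (21 bits): 011100100111100111110.
Split 3+6+6+6: 011 | 100100 | 111100 | 111110.
Byte 1: 11110011 = 0xF3.
Byte 2: 10100100 = 0xA4.
Byte 3: 10111100 = 0xBC.
Byte 4: 10111110 = 0xBE.

F3 A4 BC BE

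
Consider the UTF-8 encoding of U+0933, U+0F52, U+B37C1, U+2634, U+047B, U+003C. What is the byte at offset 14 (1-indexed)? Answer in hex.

1-indexed offset 14 is 0-indexed offset 13.
U+0933 → 3-byte form E0 A4 B3 at offsets 0–2.
U+0F52 → 3-byte form E0 BD 92 at offsets 3–5.
U+B37C1 → 4-byte form F2 B3 9F 81 at offsets 6–9.
U+2634 → 3-byte form E2 98 B4 at offsets 10–12.
U+047B → 2-byte form D1 BB at offsets 13–14.
Offset 13 falls in char 5's range; it's byte 1 of D1 BB = 0xD1.

0xD1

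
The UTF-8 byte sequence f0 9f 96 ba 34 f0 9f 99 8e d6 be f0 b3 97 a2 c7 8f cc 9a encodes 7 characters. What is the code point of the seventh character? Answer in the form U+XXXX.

U+031A

Offset 0: leading byte 0xF0 = 11110000 → 4-byte char #1 = F0 9F 96 BA.
Offset 4: leading byte 0x34 = 00110100 → 1-byte char #2 = 34.
Offset 5: leading byte 0xF0 = 11110000 → 4-byte char #3 = F0 9F 99 8E.
Offset 9: leading byte 0xD6 = 11010110 → 2-byte char #4 = D6 BE.
Offset 11: leading byte 0xF0 = 11110000 → 4-byte char #5 = F0 B3 97 A2.
Offset 15: leading byte 0xC7 = 11000111 → 2-byte char #6 = C7 8F.
Offset 17: leading byte 0xCC = 11001100 → 2-byte char #7 = CC 9A.
Leading byte 0xCC = 11001100 matches 110xxxxx → 2-byte sequence.
Byte 1: 0xCC = 11001100, payload 01100 (5 bits).
Byte 2: 0x9A = 10011010 (10xxxxxx ✓), payload 011010.
Concatenate: 01100011010 = 0x31A (11 bits → U+031A).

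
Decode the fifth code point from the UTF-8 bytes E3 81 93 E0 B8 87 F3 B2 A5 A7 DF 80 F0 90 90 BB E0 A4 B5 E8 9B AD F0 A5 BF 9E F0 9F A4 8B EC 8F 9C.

U+1043B

Offset 0: leading byte 0xE3 = 11100011 → 3-byte char #1 = E3 81 93.
Offset 3: leading byte 0xE0 = 11100000 → 3-byte char #2 = E0 B8 87.
Offset 6: leading byte 0xF3 = 11110011 → 4-byte char #3 = F3 B2 A5 A7.
Offset 10: leading byte 0xDF = 11011111 → 2-byte char #4 = DF 80.
Offset 12: leading byte 0xF0 = 11110000 → 4-byte char #5 = F0 90 90 BB.
Leading byte 0xF0 = 11110000 matches 11110xxx → 4-byte sequence.
Byte 1: 0xF0 = 11110000, payload 000 (3 bits).
Byte 2: 0x90 = 10010000 (10xxxxxx ✓), payload 010000.
Byte 3: 0x90 = 10010000 (10xxxxxx ✓), payload 010000.
Byte 4: 0xBB = 10111011 (10xxxxxx ✓), payload 111011.
Concatenate: 000010000010000111011 = 0x1043B (21 bits → U+1043B).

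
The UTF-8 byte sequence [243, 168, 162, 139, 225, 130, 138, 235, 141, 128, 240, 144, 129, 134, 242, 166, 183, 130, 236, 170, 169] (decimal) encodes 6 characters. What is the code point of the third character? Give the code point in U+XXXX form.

U+B340

Offset 0: leading byte 0xF3 = 11110011 → 4-byte char #1 = F3 A8 A2 8B.
Offset 4: leading byte 0xE1 = 11100001 → 3-byte char #2 = E1 82 8A.
Offset 7: leading byte 0xEB = 11101011 → 3-byte char #3 = EB 8D 80.
Leading byte 0xEB = 11101011 matches 1110xxxx → 3-byte sequence.
Byte 1: 0xEB = 11101011, payload 1011 (4 bits).
Byte 2: 0x8D = 10001101 (10xxxxxx ✓), payload 001101.
Byte 3: 0x80 = 10000000 (10xxxxxx ✓), payload 000000.
Concatenate: 1011001101000000 = 0xB340 (16 bits → U+B340).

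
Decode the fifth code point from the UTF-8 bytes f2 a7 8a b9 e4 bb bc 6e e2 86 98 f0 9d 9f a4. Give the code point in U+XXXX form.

Offset 0: leading byte 0xF2 = 11110010 → 4-byte char #1 = F2 A7 8A B9.
Offset 4: leading byte 0xE4 = 11100100 → 3-byte char #2 = E4 BB BC.
Offset 7: leading byte 0x6E = 01101110 → 1-byte char #3 = 6E.
Offset 8: leading byte 0xE2 = 11100010 → 3-byte char #4 = E2 86 98.
Offset 11: leading byte 0xF0 = 11110000 → 4-byte char #5 = F0 9D 9F A4.
Leading byte 0xF0 = 11110000 matches 11110xxx → 4-byte sequence.
Byte 1: 0xF0 = 11110000, payload 000 (3 bits).
Byte 2: 0x9D = 10011101 (10xxxxxx ✓), payload 011101.
Byte 3: 0x9F = 10011111 (10xxxxxx ✓), payload 011111.
Byte 4: 0xA4 = 10100100 (10xxxxxx ✓), payload 100100.
Concatenate: 000011101011111100100 = 0x1D7E4 (21 bits → U+1D7E4).

U+1D7E4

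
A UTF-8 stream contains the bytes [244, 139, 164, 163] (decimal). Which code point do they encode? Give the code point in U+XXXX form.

U+10B923

Leading byte 0xF4 = 11110100 matches 11110xxx → 4-byte sequence.
Byte 1: 0xF4 = 11110100, payload 100 (3 bits).
Byte 2: 0x8B = 10001011 (10xxxxxx ✓), payload 001011.
Byte 3: 0xA4 = 10100100 (10xxxxxx ✓), payload 100100.
Byte 4: 0xA3 = 10100011 (10xxxxxx ✓), payload 100011.
Concatenate: 100001011100100100011 = 0x10B923 (21 bits → U+10B923).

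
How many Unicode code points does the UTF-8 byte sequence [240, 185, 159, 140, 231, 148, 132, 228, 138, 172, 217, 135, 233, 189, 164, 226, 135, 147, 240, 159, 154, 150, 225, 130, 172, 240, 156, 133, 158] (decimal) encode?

9

Byte at offset 0: 0xF0 = 11110000 → 4-byte char (#1). Advance 4.
Byte at offset 4: 0xE7 = 11100111 → 3-byte char (#2). Advance 3.
Byte at offset 7: 0xE4 = 11100100 → 3-byte char (#3). Advance 3.
Byte at offset 10: 0xD9 = 11011001 → 2-byte char (#4). Advance 2.
Byte at offset 12: 0xE9 = 11101001 → 3-byte char (#5). Advance 3.
Byte at offset 15: 0xE2 = 11100010 → 3-byte char (#6). Advance 3.
Byte at offset 18: 0xF0 = 11110000 → 4-byte char (#7). Advance 4.
Byte at offset 22: 0xE1 = 11100001 → 3-byte char (#8). Advance 3.
Byte at offset 25: 0xF0 = 11110000 → 4-byte char (#9). Advance 4.
Reached end at offset 29 after 9 code points.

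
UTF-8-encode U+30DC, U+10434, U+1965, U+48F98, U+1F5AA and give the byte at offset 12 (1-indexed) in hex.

1-indexed offset 12 is 0-indexed offset 11.
U+30DC → 3-byte form E3 83 9C at offsets 0–2.
U+10434 → 4-byte form F0 90 90 B4 at offsets 3–6.
U+1965 → 3-byte form E1 A5 A5 at offsets 7–9.
U+48F98 → 4-byte form F1 88 BE 98 at offsets 10–13.
Offset 11 falls in char 4's range; it's byte 2 of F1 88 BE 98 = 0x88.

0x88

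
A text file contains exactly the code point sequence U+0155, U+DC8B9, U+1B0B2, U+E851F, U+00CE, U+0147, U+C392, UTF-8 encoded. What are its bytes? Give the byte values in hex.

U+0155: 2-byte form → C5 95.
U+DC8B9: 4-byte form → F3 9C A2 B9.
U+1B0B2: 4-byte form → F0 9B 82 B2.
U+E851F: 4-byte form → F3 A8 94 9F.
U+00CE: 2-byte form → C3 8E.
U+0147: 2-byte form → C5 87.
U+C392: 3-byte form → EC 8E 92.
Concatenated (21 bytes): C5 95 F3 9C A2 B9 F0 9B 82 B2 F3 A8 94 9F C3 8E C5 87 EC 8E 92.

C5 95 F3 9C A2 B9 F0 9B 82 B2 F3 A8 94 9F C3 8E C5 87 EC 8E 92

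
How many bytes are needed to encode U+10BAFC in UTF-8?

4

U+10BAFC = 0x10BAFC. UTF-8 uses 1 byte below 0x80, 2 below 0x800, 3 below 0x10000, 4 up to 0x10FFFF. 0x10BAFC is in U+10000–U+10FFFF → 4 bytes.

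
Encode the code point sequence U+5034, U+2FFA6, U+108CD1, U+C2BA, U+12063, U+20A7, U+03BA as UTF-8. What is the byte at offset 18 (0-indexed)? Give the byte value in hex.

U+5034 → 3-byte form E5 80 B4 at offsets 0–2.
U+2FFA6 → 4-byte form F0 AF BE A6 at offsets 3–6.
U+108CD1 → 4-byte form F4 88 B3 91 at offsets 7–10.
U+C2BA → 3-byte form EC 8A BA at offsets 11–13.
U+12063 → 4-byte form F0 92 81 A3 at offsets 14–17.
U+20A7 → 3-byte form E2 82 A7 at offsets 18–20.
Offset 18 falls in char 6's range; it's byte 1 of E2 82 A7 = 0xE2.

0xE2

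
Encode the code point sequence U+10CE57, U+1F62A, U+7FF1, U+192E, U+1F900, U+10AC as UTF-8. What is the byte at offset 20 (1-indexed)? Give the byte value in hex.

0x82

1-indexed offset 20 is 0-indexed offset 19.
U+10CE57 → 4-byte form F4 8C B9 97 at offsets 0–3.
U+1F62A → 4-byte form F0 9F 98 AA at offsets 4–7.
U+7FF1 → 3-byte form E7 BF B1 at offsets 8–10.
U+192E → 3-byte form E1 A4 AE at offsets 11–13.
U+1F900 → 4-byte form F0 9F A4 80 at offsets 14–17.
U+10AC → 3-byte form E1 82 AC at offsets 18–20.
Offset 19 falls in char 6's range; it's byte 2 of E1 82 AC = 0x82.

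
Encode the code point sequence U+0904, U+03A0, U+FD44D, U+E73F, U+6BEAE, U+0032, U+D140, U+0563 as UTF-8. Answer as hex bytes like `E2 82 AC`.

U+0904: 3-byte form → E0 A4 84.
U+03A0: 2-byte form → CE A0.
U+FD44D: 4-byte form → F3 BD 91 8D.
U+E73F: 3-byte form → EE 9C BF.
U+6BEAE: 4-byte form → F1 AB BA AE.
U+0032: 1-byte form → 32.
U+D140: 3-byte form → ED 85 80.
U+0563: 2-byte form → D5 A3.
Concatenated (22 bytes): E0 A4 84 CE A0 F3 BD 91 8D EE 9C BF F1 AB BA AE 32 ED 85 80 D5 A3.

E0 A4 84 CE A0 F3 BD 91 8D EE 9C BF F1 AB BA AE 32 ED 85 80 D5 A3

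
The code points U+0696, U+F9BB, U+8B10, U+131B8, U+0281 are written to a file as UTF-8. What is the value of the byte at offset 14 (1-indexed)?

1-indexed offset 14 is 0-indexed offset 13.
U+0696 → 2-byte form DA 96 at offsets 0–1.
U+F9BB → 3-byte form EF A6 BB at offsets 2–4.
U+8B10 → 3-byte form E8 AC 90 at offsets 5–7.
U+131B8 → 4-byte form F0 93 86 B8 at offsets 8–11.
U+0281 → 2-byte form CA 81 at offsets 12–13.
Offset 13 falls in char 5's range; it's byte 2 of CA 81 = 0x81.

0x81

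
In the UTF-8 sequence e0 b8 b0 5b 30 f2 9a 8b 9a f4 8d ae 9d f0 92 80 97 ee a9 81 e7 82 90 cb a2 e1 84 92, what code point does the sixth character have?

Offset 0: leading byte 0xE0 = 11100000 → 3-byte char #1 = E0 B8 B0.
Offset 3: leading byte 0x5B = 01011011 → 1-byte char #2 = 5B.
Offset 4: leading byte 0x30 = 00110000 → 1-byte char #3 = 30.
Offset 5: leading byte 0xF2 = 11110010 → 4-byte char #4 = F2 9A 8B 9A.
Offset 9: leading byte 0xF4 = 11110100 → 4-byte char #5 = F4 8D AE 9D.
Offset 13: leading byte 0xF0 = 11110000 → 4-byte char #6 = F0 92 80 97.
Leading byte 0xF0 = 11110000 matches 11110xxx → 4-byte sequence.
Byte 1: 0xF0 = 11110000, payload 000 (3 bits).
Byte 2: 0x92 = 10010010 (10xxxxxx ✓), payload 010010.
Byte 3: 0x80 = 10000000 (10xxxxxx ✓), payload 000000.
Byte 4: 0x97 = 10010111 (10xxxxxx ✓), payload 010111.
Concatenate: 000010010000000010111 = 0x12017 (21 bits → U+12017).

U+12017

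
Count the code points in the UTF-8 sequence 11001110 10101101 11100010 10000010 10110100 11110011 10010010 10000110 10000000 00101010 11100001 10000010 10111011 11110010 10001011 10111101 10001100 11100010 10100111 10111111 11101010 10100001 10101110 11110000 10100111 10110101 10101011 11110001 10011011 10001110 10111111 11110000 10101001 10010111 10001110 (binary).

Byte at offset 0: 0xCE = 11001110 → 2-byte char (#1). Advance 2.
Byte at offset 2: 0xE2 = 11100010 → 3-byte char (#2). Advance 3.
Byte at offset 5: 0xF3 = 11110011 → 4-byte char (#3). Advance 4.
Byte at offset 9: 0x2A = 00101010 → 1-byte char (#4). Advance 1.
Byte at offset 10: 0xE1 = 11100001 → 3-byte char (#5). Advance 3.
Byte at offset 13: 0xF2 = 11110010 → 4-byte char (#6). Advance 4.
Byte at offset 17: 0xE2 = 11100010 → 3-byte char (#7). Advance 3.
Byte at offset 20: 0xEA = 11101010 → 3-byte char (#8). Advance 3.
Byte at offset 23: 0xF0 = 11110000 → 4-byte char (#9). Advance 4.
Byte at offset 27: 0xF1 = 11110001 → 4-byte char (#10). Advance 4.
Byte at offset 31: 0xF0 = 11110000 → 4-byte char (#11). Advance 4.
Reached end at offset 35 after 11 code points.

11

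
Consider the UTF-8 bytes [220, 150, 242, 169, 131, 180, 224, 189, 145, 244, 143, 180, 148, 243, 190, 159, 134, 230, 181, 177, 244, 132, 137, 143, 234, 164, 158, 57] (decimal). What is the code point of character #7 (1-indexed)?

Offset 0: leading byte 0xDC = 11011100 → 2-byte char #1 = DC 96.
Offset 2: leading byte 0xF2 = 11110010 → 4-byte char #2 = F2 A9 83 B4.
Offset 6: leading byte 0xE0 = 11100000 → 3-byte char #3 = E0 BD 91.
Offset 9: leading byte 0xF4 = 11110100 → 4-byte char #4 = F4 8F B4 94.
Offset 13: leading byte 0xF3 = 11110011 → 4-byte char #5 = F3 BE 9F 86.
Offset 17: leading byte 0xE6 = 11100110 → 3-byte char #6 = E6 B5 B1.
Offset 20: leading byte 0xF4 = 11110100 → 4-byte char #7 = F4 84 89 8F.
Leading byte 0xF4 = 11110100 matches 11110xxx → 4-byte sequence.
Byte 1: 0xF4 = 11110100, payload 100 (3 bits).
Byte 2: 0x84 = 10000100 (10xxxxxx ✓), payload 000100.
Byte 3: 0x89 = 10001001 (10xxxxxx ✓), payload 001001.
Byte 4: 0x8F = 10001111 (10xxxxxx ✓), payload 001111.
Concatenate: 100000100001001001111 = 0x10424F (21 bits → U+10424F).

U+10424F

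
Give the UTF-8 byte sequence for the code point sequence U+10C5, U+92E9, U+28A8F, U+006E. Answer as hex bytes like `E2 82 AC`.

U+10C5: 3-byte form → E1 83 85.
U+92E9: 3-byte form → E9 8B A9.
U+28A8F: 4-byte form → F0 A8 AA 8F.
U+006E: 1-byte form → 6E.
Concatenated (11 bytes): E1 83 85 E9 8B A9 F0 A8 AA 8F 6E.

E1 83 85 E9 8B A9 F0 A8 AA 8F 6E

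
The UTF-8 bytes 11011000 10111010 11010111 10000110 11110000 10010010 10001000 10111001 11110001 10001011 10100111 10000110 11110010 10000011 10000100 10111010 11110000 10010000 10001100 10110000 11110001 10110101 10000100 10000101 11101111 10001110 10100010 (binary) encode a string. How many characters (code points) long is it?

8

Byte at offset 0: 0xD8 = 11011000 → 2-byte char (#1). Advance 2.
Byte at offset 2: 0xD7 = 11010111 → 2-byte char (#2). Advance 2.
Byte at offset 4: 0xF0 = 11110000 → 4-byte char (#3). Advance 4.
Byte at offset 8: 0xF1 = 11110001 → 4-byte char (#4). Advance 4.
Byte at offset 12: 0xF2 = 11110010 → 4-byte char (#5). Advance 4.
Byte at offset 16: 0xF0 = 11110000 → 4-byte char (#6). Advance 4.
Byte at offset 20: 0xF1 = 11110001 → 4-byte char (#7). Advance 4.
Byte at offset 24: 0xEF = 11101111 → 3-byte char (#8). Advance 3.
Reached end at offset 27 after 8 code points.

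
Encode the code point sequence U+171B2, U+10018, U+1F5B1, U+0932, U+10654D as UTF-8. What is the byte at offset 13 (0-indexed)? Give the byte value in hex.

U+171B2 → 4-byte form F0 97 86 B2 at offsets 0–3.
U+10018 → 4-byte form F0 90 80 98 at offsets 4–7.
U+1F5B1 → 4-byte form F0 9F 96 B1 at offsets 8–11.
U+0932 → 3-byte form E0 A4 B2 at offsets 12–14.
Offset 13 falls in char 4's range; it's byte 2 of E0 A4 B2 = 0xA4.

0xA4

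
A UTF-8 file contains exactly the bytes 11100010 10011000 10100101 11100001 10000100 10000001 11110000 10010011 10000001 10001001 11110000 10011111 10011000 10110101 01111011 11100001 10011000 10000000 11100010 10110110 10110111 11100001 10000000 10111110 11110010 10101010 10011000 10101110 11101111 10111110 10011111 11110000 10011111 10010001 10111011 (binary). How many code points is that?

Byte at offset 0: 0xE2 = 11100010 → 3-byte char (#1). Advance 3.
Byte at offset 3: 0xE1 = 11100001 → 3-byte char (#2). Advance 3.
Byte at offset 6: 0xF0 = 11110000 → 4-byte char (#3). Advance 4.
Byte at offset 10: 0xF0 = 11110000 → 4-byte char (#4). Advance 4.
Byte at offset 14: 0x7B = 01111011 → 1-byte char (#5). Advance 1.
Byte at offset 15: 0xE1 = 11100001 → 3-byte char (#6). Advance 3.
Byte at offset 18: 0xE2 = 11100010 → 3-byte char (#7). Advance 3.
Byte at offset 21: 0xE1 = 11100001 → 3-byte char (#8). Advance 3.
Byte at offset 24: 0xF2 = 11110010 → 4-byte char (#9). Advance 4.
Byte at offset 28: 0xEF = 11101111 → 3-byte char (#10). Advance 3.
Byte at offset 31: 0xF0 = 11110000 → 4-byte char (#11). Advance 4.
Reached end at offset 35 after 11 code points.

11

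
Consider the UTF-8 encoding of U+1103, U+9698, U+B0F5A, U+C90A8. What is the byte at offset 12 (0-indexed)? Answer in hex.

U+1103 → 3-byte form E1 84 83 at offsets 0–2.
U+9698 → 3-byte form E9 9A 98 at offsets 3–5.
U+B0F5A → 4-byte form F2 B0 BD 9A at offsets 6–9.
U+C90A8 → 4-byte form F3 89 82 A8 at offsets 10–13.
Offset 12 falls in char 4's range; it's byte 3 of F3 89 82 A8 = 0x82.

0x82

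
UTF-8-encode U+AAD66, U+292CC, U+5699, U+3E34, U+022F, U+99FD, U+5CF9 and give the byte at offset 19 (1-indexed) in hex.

1-indexed offset 19 is 0-indexed offset 18.
U+AAD66 → 4-byte form F2 AA B5 A6 at offsets 0–3.
U+292CC → 4-byte form F0 A9 8B 8C at offsets 4–7.
U+5699 → 3-byte form E5 9A 99 at offsets 8–10.
U+3E34 → 3-byte form E3 B8 B4 at offsets 11–13.
U+022F → 2-byte form C8 AF at offsets 14–15.
U+99FD → 3-byte form E9 A7 BD at offsets 16–18.
Offset 18 falls in char 6's range; it's byte 3 of E9 A7 BD = 0xBD.

0xBD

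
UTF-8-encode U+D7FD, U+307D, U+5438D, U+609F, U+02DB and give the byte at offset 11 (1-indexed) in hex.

0xE6

1-indexed offset 11 is 0-indexed offset 10.
U+D7FD → 3-byte form ED 9F BD at offsets 0–2.
U+307D → 3-byte form E3 81 BD at offsets 3–5.
U+5438D → 4-byte form F1 94 8E 8D at offsets 6–9.
U+609F → 3-byte form E6 82 9F at offsets 10–12.
Offset 10 falls in char 4's range; it's byte 1 of E6 82 9F = 0xE6.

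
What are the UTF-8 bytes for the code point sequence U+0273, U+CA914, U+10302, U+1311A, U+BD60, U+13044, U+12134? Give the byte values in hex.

C9 B3 F3 8A A4 94 F0 90 8C 82 F0 93 84 9A EB B5 A0 F0 93 81 84 F0 92 84 B4

U+0273: 2-byte form → C9 B3.
U+CA914: 4-byte form → F3 8A A4 94.
U+10302: 4-byte form → F0 90 8C 82.
U+1311A: 4-byte form → F0 93 84 9A.
U+BD60: 3-byte form → EB B5 A0.
U+13044: 4-byte form → F0 93 81 84.
U+12134: 4-byte form → F0 92 84 B4.
Concatenated (25 bytes): C9 B3 F3 8A A4 94 F0 90 8C 82 F0 93 84 9A EB B5 A0 F0 93 81 84 F0 92 84 B4.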